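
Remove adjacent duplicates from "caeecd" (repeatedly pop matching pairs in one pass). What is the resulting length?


Input: caeecd
Stack-based adjacent duplicate removal:
  Read 'c': push. Stack: c
  Read 'a': push. Stack: ca
  Read 'e': push. Stack: cae
  Read 'e': matches stack top 'e' => pop. Stack: ca
  Read 'c': push. Stack: cac
  Read 'd': push. Stack: cacd
Final stack: "cacd" (length 4)

4


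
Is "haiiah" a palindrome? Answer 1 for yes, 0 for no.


Input: haiiah
Reversed: haiiah
  Compare pos 0 ('h') with pos 5 ('h'): match
  Compare pos 1 ('a') with pos 4 ('a'): match
  Compare pos 2 ('i') with pos 3 ('i'): match
Result: palindrome

1


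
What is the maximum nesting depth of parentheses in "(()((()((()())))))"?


Input: "(()((()((()())))))"
Tracking depth:
  Position 0 '(': depth becomes 1
  Position 1 '(': depth becomes 2
  Position 2 ')': depth becomes 1
  Position 3 '(': depth becomes 2
  Position 4 '(': depth becomes 3
  Position 5 '(': depth becomes 4
  Position 6 ')': depth becomes 3
  Position 7 '(': depth becomes 4
  Position 8 '(': depth becomes 5
  Position 9 '(': depth becomes 6
  Position 10 ')': depth becomes 5
  Position 11 '(': depth becomes 6
  Position 12 ')': depth becomes 5
  Position 13 ')': depth becomes 4
  Position 14 ')': depth becomes 3
  Position 15 ')': depth becomes 2
  Position 16 ')': depth becomes 1
  Position 17 ')': depth becomes 0
Maximum depth reached: 6

6


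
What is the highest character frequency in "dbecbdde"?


Input: dbecbdde
Character counts:
  'b': 2
  'c': 1
  'd': 3
  'e': 2
Maximum frequency: 3

3


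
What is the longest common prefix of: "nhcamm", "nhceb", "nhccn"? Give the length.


Words: nhcamm, nhceb, nhccn
  Position 0: all 'n' => match
  Position 1: all 'h' => match
  Position 2: all 'c' => match
  Position 3: ('a', 'e', 'c') => mismatch, stop
LCP = "nhc" (length 3)

3


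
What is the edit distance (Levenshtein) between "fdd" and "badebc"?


Computing edit distance: "fdd" -> "badebc"
DP table:
           b    a    d    e    b    c
      0    1    2    3    4    5    6
  f   1    1    2    3    4    5    6
  d   2    2    2    2    3    4    5
  d   3    3    3    2    3    4    5
Edit distance = dp[3][6] = 5

5


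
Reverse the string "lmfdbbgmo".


Input: lmfdbbgmo
Reading characters right to left:
  Position 8: 'o'
  Position 7: 'm'
  Position 6: 'g'
  Position 5: 'b'
  Position 4: 'b'
  Position 3: 'd'
  Position 2: 'f'
  Position 1: 'm'
  Position 0: 'l'
Reversed: omgbbdfml

omgbbdfml


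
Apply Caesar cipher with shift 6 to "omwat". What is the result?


Caesar cipher: shift "omwat" by 6
  'o' (pos 14) + 6 = pos 20 = 'u'
  'm' (pos 12) + 6 = pos 18 = 's'
  'w' (pos 22) + 6 = pos 2 = 'c'
  'a' (pos 0) + 6 = pos 6 = 'g'
  't' (pos 19) + 6 = pos 25 = 'z'
Result: uscgz

uscgz


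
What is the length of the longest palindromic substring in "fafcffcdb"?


Input: "fafcffcdb"
Checking substrings for palindromes:
  [3:7] "cffc" (len 4) => palindrome
  [0:3] "faf" (len 3) => palindrome
  [2:5] "fcf" (len 3) => palindrome
  [4:6] "ff" (len 2) => palindrome
Longest palindromic substring: "cffc" with length 4

4


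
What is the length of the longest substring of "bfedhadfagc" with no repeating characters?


Input: "bfedhadfagc"
Sliding window (track last position of each char):
  Position 0 ('b'): window [0,0] length 1 -- new best
  Position 1 ('f'): window [0,1] length 2 -- new best
  Position 2 ('e'): window [0,2] length 3 -- new best
  Position 3 ('d'): window [0,3] length 4 -- new best
  Position 4 ('h'): window [0,4] length 5 -- new best
  Position 5 ('a'): window [0,5] length 6 -- new best
  Position 6 ('d'): repeat (last at 3), move window start to 4
  Position 6 ('d'): window [4,6] length 3
  Position 7 ('f'): window [4,7] length 4
  Position 8 ('a'): repeat (last at 5), move window start to 6
  Position 8 ('a'): window [6,8] length 3
  Position 9 ('g'): window [6,9] length 4
  Position 10 ('c'): window [6,10] length 5
Longest substring with no repeats: "bfedha" with length 6

6


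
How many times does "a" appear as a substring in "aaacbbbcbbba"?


Searching for "a" in "aaacbbbcbbba"
Scanning each position:
  Position 0: "a" => MATCH
  Position 1: "a" => MATCH
  Position 2: "a" => MATCH
  Position 3: "c" => no
  Position 4: "b" => no
  Position 5: "b" => no
  Position 6: "b" => no
  Position 7: "c" => no
  Position 8: "b" => no
  Position 9: "b" => no
  Position 10: "b" => no
  Position 11: "a" => MATCH
Total occurrences: 4

4


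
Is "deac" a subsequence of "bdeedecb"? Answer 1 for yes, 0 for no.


Check if "deac" is a subsequence of "bdeedecb"
Greedy scan:
  Position 0 ('b'): no match needed
  Position 1 ('d'): matches sub[0] = 'd'
  Position 2 ('e'): matches sub[1] = 'e'
  Position 3 ('e'): no match needed
  Position 4 ('d'): no match needed
  Position 5 ('e'): no match needed
  Position 6 ('c'): no match needed
  Position 7 ('b'): no match needed
Only matched 2/4 characters => not a subsequence

0


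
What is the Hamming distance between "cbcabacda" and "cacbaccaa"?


Comparing "cbcabacda" and "cacbaccaa" position by position:
  Position 0: 'c' vs 'c' => same
  Position 1: 'b' vs 'a' => differ
  Position 2: 'c' vs 'c' => same
  Position 3: 'a' vs 'b' => differ
  Position 4: 'b' vs 'a' => differ
  Position 5: 'a' vs 'c' => differ
  Position 6: 'c' vs 'c' => same
  Position 7: 'd' vs 'a' => differ
  Position 8: 'a' vs 'a' => same
Total differences (Hamming distance): 5

5


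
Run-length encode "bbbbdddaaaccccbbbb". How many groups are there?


Input: bbbbdddaaaccccbbbb
Scanning for consecutive runs:
  Group 1: 'b' x 4 (positions 0-3)
  Group 2: 'd' x 3 (positions 4-6)
  Group 3: 'a' x 3 (positions 7-9)
  Group 4: 'c' x 4 (positions 10-13)
  Group 5: 'b' x 4 (positions 14-17)
Total groups: 5

5


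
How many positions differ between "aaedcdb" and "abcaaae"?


Comparing "aaedcdb" and "abcaaae" position by position:
  Position 0: 'a' vs 'a' => same
  Position 1: 'a' vs 'b' => DIFFER
  Position 2: 'e' vs 'c' => DIFFER
  Position 3: 'd' vs 'a' => DIFFER
  Position 4: 'c' vs 'a' => DIFFER
  Position 5: 'd' vs 'a' => DIFFER
  Position 6: 'b' vs 'e' => DIFFER
Positions that differ: 6

6


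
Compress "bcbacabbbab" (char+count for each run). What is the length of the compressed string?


Input: bcbacabbbab
Runs:
  'b' x 1 => "b1"
  'c' x 1 => "c1"
  'b' x 1 => "b1"
  'a' x 1 => "a1"
  'c' x 1 => "c1"
  'a' x 1 => "a1"
  'b' x 3 => "b3"
  'a' x 1 => "a1"
  'b' x 1 => "b1"
Compressed: "b1c1b1a1c1a1b3a1b1"
Compressed length: 18

18


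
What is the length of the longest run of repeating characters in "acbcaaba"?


Input: "acbcaaba"
Scanning for longest run:
  Position 1 ('c'): new char, reset run to 1
  Position 2 ('b'): new char, reset run to 1
  Position 3 ('c'): new char, reset run to 1
  Position 4 ('a'): new char, reset run to 1
  Position 5 ('a'): continues run of 'a', length=2
  Position 6 ('b'): new char, reset run to 1
  Position 7 ('a'): new char, reset run to 1
Longest run: 'a' with length 2

2


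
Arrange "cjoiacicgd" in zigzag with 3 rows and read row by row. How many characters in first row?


Zigzag "cjoiacicgd" into 3 rows:
Placing characters:
  'c' => row 0
  'j' => row 1
  'o' => row 2
  'i' => row 1
  'a' => row 0
  'c' => row 1
  'i' => row 2
  'c' => row 1
  'g' => row 0
  'd' => row 1
Rows:
  Row 0: "cag"
  Row 1: "jiccd"
  Row 2: "oi"
First row length: 3

3


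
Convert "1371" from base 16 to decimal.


Input: "1371" in base 16
Positional expansion:
  Digit '1' (value 1) x 16^3 = 4096
  Digit '3' (value 3) x 16^2 = 768
  Digit '7' (value 7) x 16^1 = 112
  Digit '1' (value 1) x 16^0 = 1
Sum = 4977

4977


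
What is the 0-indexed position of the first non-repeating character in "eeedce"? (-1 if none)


Input: eeedce
Character frequencies:
  'c': 1
  'd': 1
  'e': 4
Scanning left to right for freq == 1:
  Position 0 ('e'): freq=4, skip
  Position 1 ('e'): freq=4, skip
  Position 2 ('e'): freq=4, skip
  Position 3 ('d'): unique! => answer = 3

3


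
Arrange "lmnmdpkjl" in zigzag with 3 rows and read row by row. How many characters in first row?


Zigzag "lmnmdpkjl" into 3 rows:
Placing characters:
  'l' => row 0
  'm' => row 1
  'n' => row 2
  'm' => row 1
  'd' => row 0
  'p' => row 1
  'k' => row 2
  'j' => row 1
  'l' => row 0
Rows:
  Row 0: "ldl"
  Row 1: "mmpj"
  Row 2: "nk"
First row length: 3

3


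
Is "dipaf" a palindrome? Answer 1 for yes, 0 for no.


Input: dipaf
Reversed: fapid
  Compare pos 0 ('d') with pos 4 ('f'): MISMATCH
  Compare pos 1 ('i') with pos 3 ('a'): MISMATCH
Result: not a palindrome

0


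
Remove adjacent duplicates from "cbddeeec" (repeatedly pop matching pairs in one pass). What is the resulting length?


Input: cbddeeec
Stack-based adjacent duplicate removal:
  Read 'c': push. Stack: c
  Read 'b': push. Stack: cb
  Read 'd': push. Stack: cbd
  Read 'd': matches stack top 'd' => pop. Stack: cb
  Read 'e': push. Stack: cbe
  Read 'e': matches stack top 'e' => pop. Stack: cb
  Read 'e': push. Stack: cbe
  Read 'c': push. Stack: cbec
Final stack: "cbec" (length 4)

4


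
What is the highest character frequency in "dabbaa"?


Input: dabbaa
Character counts:
  'a': 3
  'b': 2
  'd': 1
Maximum frequency: 3

3


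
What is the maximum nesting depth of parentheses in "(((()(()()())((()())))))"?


Input: "(((()(()()())((()())))))"
Tracking depth:
  Position 0 '(': depth becomes 1
  Position 1 '(': depth becomes 2
  Position 2 '(': depth becomes 3
  Position 3 '(': depth becomes 4
  Position 4 ')': depth becomes 3
  Position 5 '(': depth becomes 4
  Position 6 '(': depth becomes 5
  Position 7 ')': depth becomes 4
  Position 8 '(': depth becomes 5
  Position 9 ')': depth becomes 4
  Position 10 '(': depth becomes 5
  Position 11 ')': depth becomes 4
  Position 12 ')': depth becomes 3
  Position 13 '(': depth becomes 4
  Position 14 '(': depth becomes 5
  Position 15 '(': depth becomes 6
  Position 16 ')': depth becomes 5
  Position 17 '(': depth becomes 6
  Position 18 ')': depth becomes 5
  Position 19 ')': depth becomes 4
  Position 20 ')': depth becomes 3
  Position 21 ')': depth becomes 2
  Position 22 ')': depth becomes 1
  Position 23 ')': depth becomes 0
Maximum depth reached: 6

6


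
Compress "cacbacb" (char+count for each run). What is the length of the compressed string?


Input: cacbacb
Runs:
  'c' x 1 => "c1"
  'a' x 1 => "a1"
  'c' x 1 => "c1"
  'b' x 1 => "b1"
  'a' x 1 => "a1"
  'c' x 1 => "c1"
  'b' x 1 => "b1"
Compressed: "c1a1c1b1a1c1b1"
Compressed length: 14

14


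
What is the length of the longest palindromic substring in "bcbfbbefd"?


Input: "bcbfbbefd"
Checking substrings for palindromes:
  [0:3] "bcb" (len 3) => palindrome
  [2:5] "bfb" (len 3) => palindrome
  [4:6] "bb" (len 2) => palindrome
Longest palindromic substring: "bcb" with length 3

3


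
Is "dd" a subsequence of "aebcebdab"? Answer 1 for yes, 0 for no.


Check if "dd" is a subsequence of "aebcebdab"
Greedy scan:
  Position 0 ('a'): no match needed
  Position 1 ('e'): no match needed
  Position 2 ('b'): no match needed
  Position 3 ('c'): no match needed
  Position 4 ('e'): no match needed
  Position 5 ('b'): no match needed
  Position 6 ('d'): matches sub[0] = 'd'
  Position 7 ('a'): no match needed
  Position 8 ('b'): no match needed
Only matched 1/2 characters => not a subsequence

0


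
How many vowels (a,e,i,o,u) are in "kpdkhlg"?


Input: kpdkhlg
Checking each character:
  'k' at position 0: consonant
  'p' at position 1: consonant
  'd' at position 2: consonant
  'k' at position 3: consonant
  'h' at position 4: consonant
  'l' at position 5: consonant
  'g' at position 6: consonant
Total vowels: 0

0


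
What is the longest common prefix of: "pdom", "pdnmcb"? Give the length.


Words: pdom, pdnmcb
  Position 0: all 'p' => match
  Position 1: all 'd' => match
  Position 2: ('o', 'n') => mismatch, stop
LCP = "pd" (length 2)

2


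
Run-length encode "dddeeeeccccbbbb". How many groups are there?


Input: dddeeeeccccbbbb
Scanning for consecutive runs:
  Group 1: 'd' x 3 (positions 0-2)
  Group 2: 'e' x 4 (positions 3-6)
  Group 3: 'c' x 4 (positions 7-10)
  Group 4: 'b' x 4 (positions 11-14)
Total groups: 4

4


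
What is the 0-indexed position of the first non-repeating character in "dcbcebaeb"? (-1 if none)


Input: dcbcebaeb
Character frequencies:
  'a': 1
  'b': 3
  'c': 2
  'd': 1
  'e': 2
Scanning left to right for freq == 1:
  Position 0 ('d'): unique! => answer = 0

0


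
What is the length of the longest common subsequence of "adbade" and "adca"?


LCS of "adbade" and "adca"
DP table:
           a    d    c    a
      0    0    0    0    0
  a   0    1    1    1    1
  d   0    1    2    2    2
  b   0    1    2    2    2
  a   0    1    2    2    3
  d   0    1    2    2    3
  e   0    1    2    2    3
LCS length = dp[6][4] = 3

3


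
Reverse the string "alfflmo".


Input: alfflmo
Reading characters right to left:
  Position 6: 'o'
  Position 5: 'm'
  Position 4: 'l'
  Position 3: 'f'
  Position 2: 'f'
  Position 1: 'l'
  Position 0: 'a'
Reversed: omlffla

omlffla


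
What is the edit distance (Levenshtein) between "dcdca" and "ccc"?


Computing edit distance: "dcdca" -> "ccc"
DP table:
           c    c    c
      0    1    2    3
  d   1    1    2    3
  c   2    1    1    2
  d   3    2    2    2
  c   4    3    2    2
  a   5    4    3    3
Edit distance = dp[5][3] = 3

3


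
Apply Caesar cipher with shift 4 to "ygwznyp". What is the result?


Caesar cipher: shift "ygwznyp" by 4
  'y' (pos 24) + 4 = pos 2 = 'c'
  'g' (pos 6) + 4 = pos 10 = 'k'
  'w' (pos 22) + 4 = pos 0 = 'a'
  'z' (pos 25) + 4 = pos 3 = 'd'
  'n' (pos 13) + 4 = pos 17 = 'r'
  'y' (pos 24) + 4 = pos 2 = 'c'
  'p' (pos 15) + 4 = pos 19 = 't'
Result: ckadrct

ckadrct


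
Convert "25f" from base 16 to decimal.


Input: "25f" in base 16
Positional expansion:
  Digit '2' (value 2) x 16^2 = 512
  Digit '5' (value 5) x 16^1 = 80
  Digit 'f' (value 15) x 16^0 = 15
Sum = 607

607


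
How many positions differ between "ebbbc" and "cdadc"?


Comparing "ebbbc" and "cdadc" position by position:
  Position 0: 'e' vs 'c' => DIFFER
  Position 1: 'b' vs 'd' => DIFFER
  Position 2: 'b' vs 'a' => DIFFER
  Position 3: 'b' vs 'd' => DIFFER
  Position 4: 'c' vs 'c' => same
Positions that differ: 4

4


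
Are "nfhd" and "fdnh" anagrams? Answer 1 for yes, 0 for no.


Strings: "nfhd", "fdnh"
Sorted first:  dfhn
Sorted second: dfhn
Sorted forms match => anagrams

1


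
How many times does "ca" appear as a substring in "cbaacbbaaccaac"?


Searching for "ca" in "cbaacbbaaccaac"
Scanning each position:
  Position 0: "cb" => no
  Position 1: "ba" => no
  Position 2: "aa" => no
  Position 3: "ac" => no
  Position 4: "cb" => no
  Position 5: "bb" => no
  Position 6: "ba" => no
  Position 7: "aa" => no
  Position 8: "ac" => no
  Position 9: "cc" => no
  Position 10: "ca" => MATCH
  Position 11: "aa" => no
  Position 12: "ac" => no
Total occurrences: 1

1


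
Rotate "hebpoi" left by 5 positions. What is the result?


Input: "hebpoi", rotate left by 5
First 5 characters: "hebpo"
Remaining characters: "i"
Concatenate remaining + first: "i" + "hebpo" = "ihebpo"

ihebpo


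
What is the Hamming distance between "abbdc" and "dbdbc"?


Comparing "abbdc" and "dbdbc" position by position:
  Position 0: 'a' vs 'd' => differ
  Position 1: 'b' vs 'b' => same
  Position 2: 'b' vs 'd' => differ
  Position 3: 'd' vs 'b' => differ
  Position 4: 'c' vs 'c' => same
Total differences (Hamming distance): 3

3


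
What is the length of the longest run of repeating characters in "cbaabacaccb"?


Input: "cbaabacaccb"
Scanning for longest run:
  Position 1 ('b'): new char, reset run to 1
  Position 2 ('a'): new char, reset run to 1
  Position 3 ('a'): continues run of 'a', length=2
  Position 4 ('b'): new char, reset run to 1
  Position 5 ('a'): new char, reset run to 1
  Position 6 ('c'): new char, reset run to 1
  Position 7 ('a'): new char, reset run to 1
  Position 8 ('c'): new char, reset run to 1
  Position 9 ('c'): continues run of 'c', length=2
  Position 10 ('b'): new char, reset run to 1
Longest run: 'a' with length 2

2


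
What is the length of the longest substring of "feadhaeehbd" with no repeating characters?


Input: "feadhaeehbd"
Sliding window (track last position of each char):
  Position 0 ('f'): window [0,0] length 1 -- new best
  Position 1 ('e'): window [0,1] length 2 -- new best
  Position 2 ('a'): window [0,2] length 3 -- new best
  Position 3 ('d'): window [0,3] length 4 -- new best
  Position 4 ('h'): window [0,4] length 5 -- new best
  Position 5 ('a'): repeat (last at 2), move window start to 3
  Position 5 ('a'): window [3,5] length 3
  Position 6 ('e'): window [3,6] length 4
  Position 7 ('e'): repeat (last at 6), move window start to 7
  Position 7 ('e'): window [7,7] length 1
  Position 8 ('h'): window [7,8] length 2
  Position 9 ('b'): window [7,9] length 3
  Position 10 ('d'): window [7,10] length 4
Longest substring with no repeats: "feadh" with length 5

5


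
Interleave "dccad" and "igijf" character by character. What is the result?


Interleaving "dccad" and "igijf":
  Position 0: 'd' from first, 'i' from second => "di"
  Position 1: 'c' from first, 'g' from second => "cg"
  Position 2: 'c' from first, 'i' from second => "ci"
  Position 3: 'a' from first, 'j' from second => "aj"
  Position 4: 'd' from first, 'f' from second => "df"
Result: dicgciajdf

dicgciajdf


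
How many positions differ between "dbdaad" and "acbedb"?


Comparing "dbdaad" and "acbedb" position by position:
  Position 0: 'd' vs 'a' => DIFFER
  Position 1: 'b' vs 'c' => DIFFER
  Position 2: 'd' vs 'b' => DIFFER
  Position 3: 'a' vs 'e' => DIFFER
  Position 4: 'a' vs 'd' => DIFFER
  Position 5: 'd' vs 'b' => DIFFER
Positions that differ: 6

6


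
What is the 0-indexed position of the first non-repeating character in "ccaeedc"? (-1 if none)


Input: ccaeedc
Character frequencies:
  'a': 1
  'c': 3
  'd': 1
  'e': 2
Scanning left to right for freq == 1:
  Position 0 ('c'): freq=3, skip
  Position 1 ('c'): freq=3, skip
  Position 2 ('a'): unique! => answer = 2

2


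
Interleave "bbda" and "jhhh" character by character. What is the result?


Interleaving "bbda" and "jhhh":
  Position 0: 'b' from first, 'j' from second => "bj"
  Position 1: 'b' from first, 'h' from second => "bh"
  Position 2: 'd' from first, 'h' from second => "dh"
  Position 3: 'a' from first, 'h' from second => "ah"
Result: bjbhdhah

bjbhdhah


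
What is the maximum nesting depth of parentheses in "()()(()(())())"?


Input: "()()(()(())())"
Tracking depth:
  Position 0 '(': depth becomes 1
  Position 1 ')': depth becomes 0
  Position 2 '(': depth becomes 1
  Position 3 ')': depth becomes 0
  Position 4 '(': depth becomes 1
  Position 5 '(': depth becomes 2
  Position 6 ')': depth becomes 1
  Position 7 '(': depth becomes 2
  Position 8 '(': depth becomes 3
  Position 9 ')': depth becomes 2
  Position 10 ')': depth becomes 1
  Position 11 '(': depth becomes 2
  Position 12 ')': depth becomes 1
  Position 13 ')': depth becomes 0
Maximum depth reached: 3

3


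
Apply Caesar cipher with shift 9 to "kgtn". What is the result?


Caesar cipher: shift "kgtn" by 9
  'k' (pos 10) + 9 = pos 19 = 't'
  'g' (pos 6) + 9 = pos 15 = 'p'
  't' (pos 19) + 9 = pos 2 = 'c'
  'n' (pos 13) + 9 = pos 22 = 'w'
Result: tpcw

tpcw


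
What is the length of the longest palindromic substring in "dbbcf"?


Input: "dbbcf"
Checking substrings for palindromes:
  [1:3] "bb" (len 2) => palindrome
Longest palindromic substring: "bb" with length 2

2


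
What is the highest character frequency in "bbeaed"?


Input: bbeaed
Character counts:
  'a': 1
  'b': 2
  'd': 1
  'e': 2
Maximum frequency: 2

2


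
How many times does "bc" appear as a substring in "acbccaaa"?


Searching for "bc" in "acbccaaa"
Scanning each position:
  Position 0: "ac" => no
  Position 1: "cb" => no
  Position 2: "bc" => MATCH
  Position 3: "cc" => no
  Position 4: "ca" => no
  Position 5: "aa" => no
  Position 6: "aa" => no
Total occurrences: 1

1


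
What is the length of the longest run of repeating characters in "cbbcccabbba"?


Input: "cbbcccabbba"
Scanning for longest run:
  Position 1 ('b'): new char, reset run to 1
  Position 2 ('b'): continues run of 'b', length=2
  Position 3 ('c'): new char, reset run to 1
  Position 4 ('c'): continues run of 'c', length=2
  Position 5 ('c'): continues run of 'c', length=3
  Position 6 ('a'): new char, reset run to 1
  Position 7 ('b'): new char, reset run to 1
  Position 8 ('b'): continues run of 'b', length=2
  Position 9 ('b'): continues run of 'b', length=3
  Position 10 ('a'): new char, reset run to 1
Longest run: 'c' with length 3

3


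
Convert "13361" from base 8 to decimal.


Input: "13361" in base 8
Positional expansion:
  Digit '1' (value 1) x 8^4 = 4096
  Digit '3' (value 3) x 8^3 = 1536
  Digit '3' (value 3) x 8^2 = 192
  Digit '6' (value 6) x 8^1 = 48
  Digit '1' (value 1) x 8^0 = 1
Sum = 5873

5873


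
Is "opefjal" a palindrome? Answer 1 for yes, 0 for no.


Input: opefjal
Reversed: lajfepo
  Compare pos 0 ('o') with pos 6 ('l'): MISMATCH
  Compare pos 1 ('p') with pos 5 ('a'): MISMATCH
  Compare pos 2 ('e') with pos 4 ('j'): MISMATCH
Result: not a palindrome

0


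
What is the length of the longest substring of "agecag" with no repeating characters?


Input: "agecag"
Sliding window (track last position of each char):
  Position 0 ('a'): window [0,0] length 1 -- new best
  Position 1 ('g'): window [0,1] length 2 -- new best
  Position 2 ('e'): window [0,2] length 3 -- new best
  Position 3 ('c'): window [0,3] length 4 -- new best
  Position 4 ('a'): repeat (last at 0), move window start to 1
  Position 4 ('a'): window [1,4] length 4
  Position 5 ('g'): repeat (last at 1), move window start to 2
  Position 5 ('g'): window [2,5] length 4
Longest substring with no repeats: "agec" with length 4

4


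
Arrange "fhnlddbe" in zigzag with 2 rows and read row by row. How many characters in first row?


Zigzag "fhnlddbe" into 2 rows:
Placing characters:
  'f' => row 0
  'h' => row 1
  'n' => row 0
  'l' => row 1
  'd' => row 0
  'd' => row 1
  'b' => row 0
  'e' => row 1
Rows:
  Row 0: "fndb"
  Row 1: "hlde"
First row length: 4

4


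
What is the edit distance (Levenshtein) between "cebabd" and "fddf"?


Computing edit distance: "cebabd" -> "fddf"
DP table:
           f    d    d    f
      0    1    2    3    4
  c   1    1    2    3    4
  e   2    2    2    3    4
  b   3    3    3    3    4
  a   4    4    4    4    4
  b   5    5    5    5    5
  d   6    6    5    5    6
Edit distance = dp[6][4] = 6

6


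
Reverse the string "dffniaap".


Input: dffniaap
Reading characters right to left:
  Position 7: 'p'
  Position 6: 'a'
  Position 5: 'a'
  Position 4: 'i'
  Position 3: 'n'
  Position 2: 'f'
  Position 1: 'f'
  Position 0: 'd'
Reversed: paainffd

paainffd


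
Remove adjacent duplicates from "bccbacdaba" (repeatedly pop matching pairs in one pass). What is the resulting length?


Input: bccbacdaba
Stack-based adjacent duplicate removal:
  Read 'b': push. Stack: b
  Read 'c': push. Stack: bc
  Read 'c': matches stack top 'c' => pop. Stack: b
  Read 'b': matches stack top 'b' => pop. Stack: (empty)
  Read 'a': push. Stack: a
  Read 'c': push. Stack: ac
  Read 'd': push. Stack: acd
  Read 'a': push. Stack: acda
  Read 'b': push. Stack: acdab
  Read 'a': push. Stack: acdaba
Final stack: "acdaba" (length 6)

6


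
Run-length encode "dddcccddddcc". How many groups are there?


Input: dddcccddddcc
Scanning for consecutive runs:
  Group 1: 'd' x 3 (positions 0-2)
  Group 2: 'c' x 3 (positions 3-5)
  Group 3: 'd' x 4 (positions 6-9)
  Group 4: 'c' x 2 (positions 10-11)
Total groups: 4

4


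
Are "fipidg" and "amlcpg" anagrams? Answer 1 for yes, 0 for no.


Strings: "fipidg", "amlcpg"
Sorted first:  dfgiip
Sorted second: acglmp
Differ at position 0: 'd' vs 'a' => not anagrams

0


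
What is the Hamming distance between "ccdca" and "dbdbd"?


Comparing "ccdca" and "dbdbd" position by position:
  Position 0: 'c' vs 'd' => differ
  Position 1: 'c' vs 'b' => differ
  Position 2: 'd' vs 'd' => same
  Position 3: 'c' vs 'b' => differ
  Position 4: 'a' vs 'd' => differ
Total differences (Hamming distance): 4

4


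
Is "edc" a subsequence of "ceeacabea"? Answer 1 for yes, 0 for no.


Check if "edc" is a subsequence of "ceeacabea"
Greedy scan:
  Position 0 ('c'): no match needed
  Position 1 ('e'): matches sub[0] = 'e'
  Position 2 ('e'): no match needed
  Position 3 ('a'): no match needed
  Position 4 ('c'): no match needed
  Position 5 ('a'): no match needed
  Position 6 ('b'): no match needed
  Position 7 ('e'): no match needed
  Position 8 ('a'): no match needed
Only matched 1/3 characters => not a subsequence

0


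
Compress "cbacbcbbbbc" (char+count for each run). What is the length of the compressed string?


Input: cbacbcbbbbc
Runs:
  'c' x 1 => "c1"
  'b' x 1 => "b1"
  'a' x 1 => "a1"
  'c' x 1 => "c1"
  'b' x 1 => "b1"
  'c' x 1 => "c1"
  'b' x 4 => "b4"
  'c' x 1 => "c1"
Compressed: "c1b1a1c1b1c1b4c1"
Compressed length: 16

16


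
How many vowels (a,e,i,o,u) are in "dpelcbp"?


Input: dpelcbp
Checking each character:
  'd' at position 0: consonant
  'p' at position 1: consonant
  'e' at position 2: vowel (running total: 1)
  'l' at position 3: consonant
  'c' at position 4: consonant
  'b' at position 5: consonant
  'p' at position 6: consonant
Total vowels: 1

1


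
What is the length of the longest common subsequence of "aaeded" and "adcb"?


LCS of "aaeded" and "adcb"
DP table:
           a    d    c    b
      0    0    0    0    0
  a   0    1    1    1    1
  a   0    1    1    1    1
  e   0    1    1    1    1
  d   0    1    2    2    2
  e   0    1    2    2    2
  d   0    1    2    2    2
LCS length = dp[6][4] = 2

2


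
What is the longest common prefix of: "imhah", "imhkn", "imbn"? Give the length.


Words: imhah, imhkn, imbn
  Position 0: all 'i' => match
  Position 1: all 'm' => match
  Position 2: ('h', 'h', 'b') => mismatch, stop
LCP = "im" (length 2)

2


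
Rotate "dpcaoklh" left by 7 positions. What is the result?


Input: "dpcaoklh", rotate left by 7
First 7 characters: "dpcaokl"
Remaining characters: "h"
Concatenate remaining + first: "h" + "dpcaokl" = "hdpcaokl"

hdpcaokl


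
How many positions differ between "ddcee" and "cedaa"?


Comparing "ddcee" and "cedaa" position by position:
  Position 0: 'd' vs 'c' => DIFFER
  Position 1: 'd' vs 'e' => DIFFER
  Position 2: 'c' vs 'd' => DIFFER
  Position 3: 'e' vs 'a' => DIFFER
  Position 4: 'e' vs 'a' => DIFFER
Positions that differ: 5

5


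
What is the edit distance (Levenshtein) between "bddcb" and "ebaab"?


Computing edit distance: "bddcb" -> "ebaab"
DP table:
           e    b    a    a    b
      0    1    2    3    4    5
  b   1    1    1    2    3    4
  d   2    2    2    2    3    4
  d   3    3    3    3    3    4
  c   4    4    4    4    4    4
  b   5    5    4    5    5    4
Edit distance = dp[5][5] = 4

4


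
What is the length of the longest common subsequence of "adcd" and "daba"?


LCS of "adcd" and "daba"
DP table:
           d    a    b    a
      0    0    0    0    0
  a   0    0    1    1    1
  d   0    1    1    1    1
  c   0    1    1    1    1
  d   0    1    1    1    1
LCS length = dp[4][4] = 1

1


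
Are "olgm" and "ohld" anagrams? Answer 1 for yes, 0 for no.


Strings: "olgm", "ohld"
Sorted first:  glmo
Sorted second: dhlo
Differ at position 0: 'g' vs 'd' => not anagrams

0


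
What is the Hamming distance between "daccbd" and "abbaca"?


Comparing "daccbd" and "abbaca" position by position:
  Position 0: 'd' vs 'a' => differ
  Position 1: 'a' vs 'b' => differ
  Position 2: 'c' vs 'b' => differ
  Position 3: 'c' vs 'a' => differ
  Position 4: 'b' vs 'c' => differ
  Position 5: 'd' vs 'a' => differ
Total differences (Hamming distance): 6

6


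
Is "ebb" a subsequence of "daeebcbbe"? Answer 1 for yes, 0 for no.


Check if "ebb" is a subsequence of "daeebcbbe"
Greedy scan:
  Position 0 ('d'): no match needed
  Position 1 ('a'): no match needed
  Position 2 ('e'): matches sub[0] = 'e'
  Position 3 ('e'): no match needed
  Position 4 ('b'): matches sub[1] = 'b'
  Position 5 ('c'): no match needed
  Position 6 ('b'): matches sub[2] = 'b'
  Position 7 ('b'): no match needed
  Position 8 ('e'): no match needed
All 3 characters matched => is a subsequence

1


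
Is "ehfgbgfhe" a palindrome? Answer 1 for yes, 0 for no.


Input: ehfgbgfhe
Reversed: ehfgbgfhe
  Compare pos 0 ('e') with pos 8 ('e'): match
  Compare pos 1 ('h') with pos 7 ('h'): match
  Compare pos 2 ('f') with pos 6 ('f'): match
  Compare pos 3 ('g') with pos 5 ('g'): match
Result: palindrome

1


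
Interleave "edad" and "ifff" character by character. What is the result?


Interleaving "edad" and "ifff":
  Position 0: 'e' from first, 'i' from second => "ei"
  Position 1: 'd' from first, 'f' from second => "df"
  Position 2: 'a' from first, 'f' from second => "af"
  Position 3: 'd' from first, 'f' from second => "df"
Result: eidfafdf

eidfafdf


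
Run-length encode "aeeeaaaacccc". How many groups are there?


Input: aeeeaaaacccc
Scanning for consecutive runs:
  Group 1: 'a' x 1 (positions 0-0)
  Group 2: 'e' x 3 (positions 1-3)
  Group 3: 'a' x 4 (positions 4-7)
  Group 4: 'c' x 4 (positions 8-11)
Total groups: 4

4


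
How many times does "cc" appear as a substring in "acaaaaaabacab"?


Searching for "cc" in "acaaaaaabacab"
Scanning each position:
  Position 0: "ac" => no
  Position 1: "ca" => no
  Position 2: "aa" => no
  Position 3: "aa" => no
  Position 4: "aa" => no
  Position 5: "aa" => no
  Position 6: "aa" => no
  Position 7: "ab" => no
  Position 8: "ba" => no
  Position 9: "ac" => no
  Position 10: "ca" => no
  Position 11: "ab" => no
Total occurrences: 0

0


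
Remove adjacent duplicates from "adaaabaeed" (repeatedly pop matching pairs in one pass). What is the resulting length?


Input: adaaabaeed
Stack-based adjacent duplicate removal:
  Read 'a': push. Stack: a
  Read 'd': push. Stack: ad
  Read 'a': push. Stack: ada
  Read 'a': matches stack top 'a' => pop. Stack: ad
  Read 'a': push. Stack: ada
  Read 'b': push. Stack: adab
  Read 'a': push. Stack: adaba
  Read 'e': push. Stack: adabae
  Read 'e': matches stack top 'e' => pop. Stack: adaba
  Read 'd': push. Stack: adabad
Final stack: "adabad" (length 6)

6


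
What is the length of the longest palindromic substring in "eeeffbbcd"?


Input: "eeeffbbcd"
Checking substrings for palindromes:
  [0:3] "eee" (len 3) => palindrome
  [0:2] "ee" (len 2) => palindrome
  [1:3] "ee" (len 2) => palindrome
  [3:5] "ff" (len 2) => palindrome
  [5:7] "bb" (len 2) => palindrome
Longest palindromic substring: "eee" with length 3

3


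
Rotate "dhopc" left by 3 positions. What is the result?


Input: "dhopc", rotate left by 3
First 3 characters: "dho"
Remaining characters: "pc"
Concatenate remaining + first: "pc" + "dho" = "pcdho"

pcdho


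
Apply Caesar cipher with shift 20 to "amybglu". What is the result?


Caesar cipher: shift "amybglu" by 20
  'a' (pos 0) + 20 = pos 20 = 'u'
  'm' (pos 12) + 20 = pos 6 = 'g'
  'y' (pos 24) + 20 = pos 18 = 's'
  'b' (pos 1) + 20 = pos 21 = 'v'
  'g' (pos 6) + 20 = pos 0 = 'a'
  'l' (pos 11) + 20 = pos 5 = 'f'
  'u' (pos 20) + 20 = pos 14 = 'o'
Result: ugsvafo

ugsvafo


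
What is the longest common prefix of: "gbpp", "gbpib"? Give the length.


Words: gbpp, gbpib
  Position 0: all 'g' => match
  Position 1: all 'b' => match
  Position 2: all 'p' => match
  Position 3: ('p', 'i') => mismatch, stop
LCP = "gbp" (length 3)

3


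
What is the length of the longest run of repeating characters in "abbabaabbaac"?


Input: "abbabaabbaac"
Scanning for longest run:
  Position 1 ('b'): new char, reset run to 1
  Position 2 ('b'): continues run of 'b', length=2
  Position 3 ('a'): new char, reset run to 1
  Position 4 ('b'): new char, reset run to 1
  Position 5 ('a'): new char, reset run to 1
  Position 6 ('a'): continues run of 'a', length=2
  Position 7 ('b'): new char, reset run to 1
  Position 8 ('b'): continues run of 'b', length=2
  Position 9 ('a'): new char, reset run to 1
  Position 10 ('a'): continues run of 'a', length=2
  Position 11 ('c'): new char, reset run to 1
Longest run: 'b' with length 2

2


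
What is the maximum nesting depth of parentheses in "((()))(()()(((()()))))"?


Input: "((()))(()()(((()()))))"
Tracking depth:
  Position 0 '(': depth becomes 1
  Position 1 '(': depth becomes 2
  Position 2 '(': depth becomes 3
  Position 3 ')': depth becomes 2
  Position 4 ')': depth becomes 1
  Position 5 ')': depth becomes 0
  Position 6 '(': depth becomes 1
  Position 7 '(': depth becomes 2
  Position 8 ')': depth becomes 1
  Position 9 '(': depth becomes 2
  Position 10 ')': depth becomes 1
  Position 11 '(': depth becomes 2
  Position 12 '(': depth becomes 3
  Position 13 '(': depth becomes 4
  Position 14 '(': depth becomes 5
  Position 15 ')': depth becomes 4
  Position 16 '(': depth becomes 5
  Position 17 ')': depth becomes 4
  Position 18 ')': depth becomes 3
  Position 19 ')': depth becomes 2
  Position 20 ')': depth becomes 1
  Position 21 ')': depth becomes 0
Maximum depth reached: 5

5


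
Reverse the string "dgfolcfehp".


Input: dgfolcfehp
Reading characters right to left:
  Position 9: 'p'
  Position 8: 'h'
  Position 7: 'e'
  Position 6: 'f'
  Position 5: 'c'
  Position 4: 'l'
  Position 3: 'o'
  Position 2: 'f'
  Position 1: 'g'
  Position 0: 'd'
Reversed: phefclofgd

phefclofgd


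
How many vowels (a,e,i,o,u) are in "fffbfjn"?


Input: fffbfjn
Checking each character:
  'f' at position 0: consonant
  'f' at position 1: consonant
  'f' at position 2: consonant
  'b' at position 3: consonant
  'f' at position 4: consonant
  'j' at position 5: consonant
  'n' at position 6: consonant
Total vowels: 0

0


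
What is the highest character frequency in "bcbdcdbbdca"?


Input: bcbdcdbbdca
Character counts:
  'a': 1
  'b': 4
  'c': 3
  'd': 3
Maximum frequency: 4

4


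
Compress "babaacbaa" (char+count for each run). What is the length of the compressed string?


Input: babaacbaa
Runs:
  'b' x 1 => "b1"
  'a' x 1 => "a1"
  'b' x 1 => "b1"
  'a' x 2 => "a2"
  'c' x 1 => "c1"
  'b' x 1 => "b1"
  'a' x 2 => "a2"
Compressed: "b1a1b1a2c1b1a2"
Compressed length: 14

14


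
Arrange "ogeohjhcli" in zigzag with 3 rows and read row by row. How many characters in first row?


Zigzag "ogeohjhcli" into 3 rows:
Placing characters:
  'o' => row 0
  'g' => row 1
  'e' => row 2
  'o' => row 1
  'h' => row 0
  'j' => row 1
  'h' => row 2
  'c' => row 1
  'l' => row 0
  'i' => row 1
Rows:
  Row 0: "ohl"
  Row 1: "gojci"
  Row 2: "eh"
First row length: 3

3


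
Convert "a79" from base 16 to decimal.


Input: "a79" in base 16
Positional expansion:
  Digit 'a' (value 10) x 16^2 = 2560
  Digit '7' (value 7) x 16^1 = 112
  Digit '9' (value 9) x 16^0 = 9
Sum = 2681

2681


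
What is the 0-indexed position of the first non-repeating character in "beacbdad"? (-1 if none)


Input: beacbdad
Character frequencies:
  'a': 2
  'b': 2
  'c': 1
  'd': 2
  'e': 1
Scanning left to right for freq == 1:
  Position 0 ('b'): freq=2, skip
  Position 1 ('e'): unique! => answer = 1

1


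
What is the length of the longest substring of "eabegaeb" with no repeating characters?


Input: "eabegaeb"
Sliding window (track last position of each char):
  Position 0 ('e'): window [0,0] length 1 -- new best
  Position 1 ('a'): window [0,1] length 2 -- new best
  Position 2 ('b'): window [0,2] length 3 -- new best
  Position 3 ('e'): repeat (last at 0), move window start to 1
  Position 3 ('e'): window [1,3] length 3
  Position 4 ('g'): window [1,4] length 4 -- new best
  Position 5 ('a'): repeat (last at 1), move window start to 2
  Position 5 ('a'): window [2,5] length 4
  Position 6 ('e'): repeat (last at 3), move window start to 4
  Position 6 ('e'): window [4,6] length 3
  Position 7 ('b'): window [4,7] length 4
Longest substring with no repeats: "abeg" with length 4

4


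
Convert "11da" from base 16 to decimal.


Input: "11da" in base 16
Positional expansion:
  Digit '1' (value 1) x 16^3 = 4096
  Digit '1' (value 1) x 16^2 = 256
  Digit 'd' (value 13) x 16^1 = 208
  Digit 'a' (value 10) x 16^0 = 10
Sum = 4570

4570


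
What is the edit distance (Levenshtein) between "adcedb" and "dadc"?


Computing edit distance: "adcedb" -> "dadc"
DP table:
           d    a    d    c
      0    1    2    3    4
  a   1    1    1    2    3
  d   2    1    2    1    2
  c   3    2    2    2    1
  e   4    3    3    3    2
  d   5    4    4    3    3
  b   6    5    5    4    4
Edit distance = dp[6][4] = 4

4


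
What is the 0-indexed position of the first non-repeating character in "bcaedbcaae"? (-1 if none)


Input: bcaedbcaae
Character frequencies:
  'a': 3
  'b': 2
  'c': 2
  'd': 1
  'e': 2
Scanning left to right for freq == 1:
  Position 0 ('b'): freq=2, skip
  Position 1 ('c'): freq=2, skip
  Position 2 ('a'): freq=3, skip
  Position 3 ('e'): freq=2, skip
  Position 4 ('d'): unique! => answer = 4

4


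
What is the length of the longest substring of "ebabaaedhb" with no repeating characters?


Input: "ebabaaedhb"
Sliding window (track last position of each char):
  Position 0 ('e'): window [0,0] length 1 -- new best
  Position 1 ('b'): window [0,1] length 2 -- new best
  Position 2 ('a'): window [0,2] length 3 -- new best
  Position 3 ('b'): repeat (last at 1), move window start to 2
  Position 3 ('b'): window [2,3] length 2
  Position 4 ('a'): repeat (last at 2), move window start to 3
  Position 4 ('a'): window [3,4] length 2
  Position 5 ('a'): repeat (last at 4), move window start to 5
  Position 5 ('a'): window [5,5] length 1
  Position 6 ('e'): window [5,6] length 2
  Position 7 ('d'): window [5,7] length 3
  Position 8 ('h'): window [5,8] length 4 -- new best
  Position 9 ('b'): window [5,9] length 5 -- new best
Longest substring with no repeats: "aedhb" with length 5

5


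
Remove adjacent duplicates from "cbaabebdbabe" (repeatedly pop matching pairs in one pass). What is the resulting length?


Input: cbaabebdbabe
Stack-based adjacent duplicate removal:
  Read 'c': push. Stack: c
  Read 'b': push. Stack: cb
  Read 'a': push. Stack: cba
  Read 'a': matches stack top 'a' => pop. Stack: cb
  Read 'b': matches stack top 'b' => pop. Stack: c
  Read 'e': push. Stack: ce
  Read 'b': push. Stack: ceb
  Read 'd': push. Stack: cebd
  Read 'b': push. Stack: cebdb
  Read 'a': push. Stack: cebdba
  Read 'b': push. Stack: cebdbab
  Read 'e': push. Stack: cebdbabe
Final stack: "cebdbabe" (length 8)

8


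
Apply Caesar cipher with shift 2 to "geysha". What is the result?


Caesar cipher: shift "geysha" by 2
  'g' (pos 6) + 2 = pos 8 = 'i'
  'e' (pos 4) + 2 = pos 6 = 'g'
  'y' (pos 24) + 2 = pos 0 = 'a'
  's' (pos 18) + 2 = pos 20 = 'u'
  'h' (pos 7) + 2 = pos 9 = 'j'
  'a' (pos 0) + 2 = pos 2 = 'c'
Result: igaujc

igaujc


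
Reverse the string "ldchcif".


Input: ldchcif
Reading characters right to left:
  Position 6: 'f'
  Position 5: 'i'
  Position 4: 'c'
  Position 3: 'h'
  Position 2: 'c'
  Position 1: 'd'
  Position 0: 'l'
Reversed: fichcdl

fichcdl


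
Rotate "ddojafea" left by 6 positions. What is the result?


Input: "ddojafea", rotate left by 6
First 6 characters: "ddojaf"
Remaining characters: "ea"
Concatenate remaining + first: "ea" + "ddojaf" = "eaddojaf"

eaddojaf


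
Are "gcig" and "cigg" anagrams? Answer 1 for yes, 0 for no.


Strings: "gcig", "cigg"
Sorted first:  cggi
Sorted second: cggi
Sorted forms match => anagrams

1


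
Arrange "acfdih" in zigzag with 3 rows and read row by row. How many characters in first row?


Zigzag "acfdih" into 3 rows:
Placing characters:
  'a' => row 0
  'c' => row 1
  'f' => row 2
  'd' => row 1
  'i' => row 0
  'h' => row 1
Rows:
  Row 0: "ai"
  Row 1: "cdh"
  Row 2: "f"
First row length: 2

2
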